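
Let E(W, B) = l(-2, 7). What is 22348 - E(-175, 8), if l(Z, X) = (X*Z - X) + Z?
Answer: 22371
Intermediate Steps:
l(Z, X) = Z - X + X*Z (l(Z, X) = (-X + X*Z) + Z = Z - X + X*Z)
E(W, B) = -23 (E(W, B) = -2 - 1*7 + 7*(-2) = -2 - 7 - 14 = -23)
22348 - E(-175, 8) = 22348 - 1*(-23) = 22348 + 23 = 22371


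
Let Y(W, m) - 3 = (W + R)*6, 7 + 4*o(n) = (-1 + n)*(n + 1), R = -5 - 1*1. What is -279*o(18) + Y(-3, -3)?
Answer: -22092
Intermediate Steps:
R = -6 (R = -5 - 1 = -6)
o(n) = -7/4 + (1 + n)*(-1 + n)/4 (o(n) = -7/4 + ((-1 + n)*(n + 1))/4 = -7/4 + ((-1 + n)*(1 + n))/4 = -7/4 + ((1 + n)*(-1 + n))/4 = -7/4 + (1 + n)*(-1 + n)/4)
Y(W, m) = -33 + 6*W (Y(W, m) = 3 + (W - 6)*6 = 3 + (-6 + W)*6 = 3 + (-36 + 6*W) = -33 + 6*W)
-279*o(18) + Y(-3, -3) = -279*(-2 + (¼)*18²) + (-33 + 6*(-3)) = -279*(-2 + (¼)*324) + (-33 - 18) = -279*(-2 + 81) - 51 = -279*79 - 51 = -22041 - 51 = -22092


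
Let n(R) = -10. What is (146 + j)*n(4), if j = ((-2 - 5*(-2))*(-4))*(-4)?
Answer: -2740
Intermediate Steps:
j = 128 (j = ((-2 + 10)*(-4))*(-4) = (8*(-4))*(-4) = -32*(-4) = 128)
(146 + j)*n(4) = (146 + 128)*(-10) = 274*(-10) = -2740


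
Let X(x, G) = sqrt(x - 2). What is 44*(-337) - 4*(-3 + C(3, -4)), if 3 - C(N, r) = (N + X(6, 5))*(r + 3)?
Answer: -14848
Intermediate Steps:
X(x, G) = sqrt(-2 + x)
C(N, r) = 3 - (2 + N)*(3 + r) (C(N, r) = 3 - (N + sqrt(-2 + 6))*(r + 3) = 3 - (N + sqrt(4))*(3 + r) = 3 - (N + 2)*(3 + r) = 3 - (2 + N)*(3 + r))
44*(-337) - 4*(-3 + C(3, -4)) = 44*(-337) - 4*(-3 + (-3 - 3*3 - 2*(-4) - 1*3*(-4))) = -14828 - 4*(-3 + (-3 - 9 + 8 + 12)) = -14828 - 4*(-3 + 8) = -14828 - 4*5 = -14828 - 20 = -14848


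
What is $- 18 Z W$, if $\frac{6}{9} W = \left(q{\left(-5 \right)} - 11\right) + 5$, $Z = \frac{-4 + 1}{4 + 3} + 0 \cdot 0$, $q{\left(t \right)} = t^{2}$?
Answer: $\frac{1539}{7} \approx 219.86$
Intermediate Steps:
$Z = - \frac{3}{7}$ ($Z = - \frac{3}{7} + 0 = - \frac{3}{7} \approx -0.42857$)
$W = \frac{57}{2}$ ($W = \frac{3 \left(\left(\left(-5\right)^{2} - 11\right) + 5\right)}{2} = \frac{3 \left(\left(25 - 11\right) + 5\right)}{2} = \frac{3 \left(14 + 5\right)}{2} = \frac{3}{2} \cdot 19 = \frac{57}{2} \approx 28.5$)
$- 18 Z W = \left(-18\right) \left(- \frac{3}{7}\right) \frac{57}{2} = \frac{54}{7} \cdot \frac{57}{2} = \frac{1539}{7}$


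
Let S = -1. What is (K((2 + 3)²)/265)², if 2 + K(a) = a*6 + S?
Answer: 21609/70225 ≈ 0.30771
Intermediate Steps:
K(a) = -3 + 6*a (K(a) = -2 + (a*6 - 1) = -2 + (6*a - 1) = -2 + (-1 + 6*a) = -3 + 6*a)
(K((2 + 3)²)/265)² = ((-3 + 6*(2 + 3)²)/265)² = ((-3 + 6*5²)*(1/265))² = ((-3 + 6*25)*(1/265))² = ((-3 + 150)*(1/265))² = (147*(1/265))² = (147/265)² = 21609/70225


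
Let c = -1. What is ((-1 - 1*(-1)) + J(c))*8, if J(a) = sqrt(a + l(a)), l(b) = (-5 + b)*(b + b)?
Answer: 8*sqrt(11) ≈ 26.533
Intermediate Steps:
l(b) = 2*b*(-5 + b) (l(b) = (-5 + b)*(2*b) = 2*b*(-5 + b))
J(a) = sqrt(a + 2*a*(-5 + a))
((-1 - 1*(-1)) + J(c))*8 = ((-1 - 1*(-1)) + sqrt(-(-9 + 2*(-1))))*8 = ((-1 + 1) + sqrt(-(-9 - 2)))*8 = (0 + sqrt(-1*(-11)))*8 = (0 + sqrt(11))*8 = sqrt(11)*8 = 8*sqrt(11)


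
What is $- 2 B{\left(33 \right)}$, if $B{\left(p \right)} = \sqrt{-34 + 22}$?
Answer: $- 4 i \sqrt{3} \approx - 6.9282 i$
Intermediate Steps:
$B{\left(p \right)} = 2 i \sqrt{3}$ ($B{\left(p \right)} = \sqrt{-12} = 2 i \sqrt{3}$)
$- 2 B{\left(33 \right)} = - 2 \cdot 2 i \sqrt{3} = - 4 i \sqrt{3}$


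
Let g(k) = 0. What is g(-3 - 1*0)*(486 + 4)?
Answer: 0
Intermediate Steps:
g(-3 - 1*0)*(486 + 4) = 0*(486 + 4) = 0*490 = 0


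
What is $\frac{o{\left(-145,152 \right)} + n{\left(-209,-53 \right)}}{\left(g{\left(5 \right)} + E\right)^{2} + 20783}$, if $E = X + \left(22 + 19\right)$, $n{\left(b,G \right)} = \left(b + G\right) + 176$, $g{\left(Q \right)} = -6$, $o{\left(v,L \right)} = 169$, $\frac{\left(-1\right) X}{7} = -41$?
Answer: $\frac{83}{124467} \approx 0.00066684$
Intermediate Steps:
$X = 287$ ($X = \left(-7\right) \left(-41\right) = 287$)
$n{\left(b,G \right)} = 176 + G + b$ ($n{\left(b,G \right)} = \left(G + b\right) + 176 = 176 + G + b$)
$E = 328$ ($E = 287 + \left(22 + 19\right) = 287 + 41 = 328$)
$\frac{o{\left(-145,152 \right)} + n{\left(-209,-53 \right)}}{\left(g{\left(5 \right)} + E\right)^{2} + 20783} = \frac{169 - 86}{\left(-6 + 328\right)^{2} + 20783} = \frac{169 - 86}{322^{2} + 20783} = \frac{83}{103684 + 20783} = \frac{83}{124467}$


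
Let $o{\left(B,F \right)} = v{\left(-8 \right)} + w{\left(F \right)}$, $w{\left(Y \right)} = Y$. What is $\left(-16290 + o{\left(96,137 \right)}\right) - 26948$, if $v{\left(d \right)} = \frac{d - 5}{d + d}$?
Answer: $- \frac{689603}{16} \approx -43100.0$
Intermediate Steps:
$v{\left(d \right)} = \frac{-5 + d}{2 d}$
$o{\left(B,F \right)} = \frac{13}{16} + F$ ($o{\left(B,F \right)} = \frac{-5 - 8}{2 \left(-8\right)} + F = \frac{1}{2} \left(- \frac{1}{8}\right) \left(-13\right) + F = \frac{13}{16} + F$)
$\left(-16290 + o{\left(96,137 \right)}\right) - 26948 = \left(-16290 + \left(\frac{13}{16} + 137\right)\right) - 26948 = \left(-16290 + \frac{2205}{16}\right) - 26948 = - \frac{258435}{16} - 26948 = - \frac{689603}{16}$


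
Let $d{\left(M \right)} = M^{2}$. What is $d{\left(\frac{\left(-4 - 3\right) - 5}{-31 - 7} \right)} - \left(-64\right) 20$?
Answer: $\frac{462116}{361} \approx 1280.1$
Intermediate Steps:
$d{\left(\frac{\left(-4 - 3\right) - 5}{-31 - 7} \right)} - \left(-64\right) 20 = \left(\frac{\left(-4 - 3\right) - 5}{-31 - 7}\right)^{2} - \left(-64\right) 20 = \left(\frac{\left(-4 - 3\right) - 5}{-38}\right)^{2} - -1280 = \left(\left(-7 - 5\right) \left(- \frac{1}{38}\right)\right)^{2} + 1280 = \left(\left(-12\right) \left(- \frac{1}{38}\right)\right)^{2} + 1280 = \left(\frac{6}{19}\right)^{2} + 1280 = \frac{36}{361} + 1280 = \frac{462116}{361}$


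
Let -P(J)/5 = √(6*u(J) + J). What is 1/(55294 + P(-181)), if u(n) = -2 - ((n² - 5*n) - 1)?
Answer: 55294/3062481011 + 5*I*√202183/3062481011 ≈ 1.8055e-5 + 7.3412e-7*I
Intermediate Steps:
u(n) = -1 - n² + 5*n (u(n) = -2 - (-1 + n² - 5*n) = -2 + (1 - n² + 5*n) = -1 - n² + 5*n)
P(J) = -5*√(-6 - 6*J² + 31*J) (P(J) = -5*√(6*(-1 - J² + 5*J) + J) = -5*√((-6 - 6*J² + 30*J) + J) = -5*√(-6 - 6*J² + 31*J))
1/(55294 + P(-181)) = 1/(55294 - 5*√(-6 - 6*(-181)² + 31*(-181))) = 1/(55294 - 5*√(-6 - 6*32761 - 5611)) = 1/(55294 - 5*√(-6 - 196566 - 5611)) = 1/(55294 - 5*I*√202183)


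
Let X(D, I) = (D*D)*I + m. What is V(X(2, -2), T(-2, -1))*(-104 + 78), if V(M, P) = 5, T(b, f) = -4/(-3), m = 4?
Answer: -130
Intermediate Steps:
X(D, I) = 4 + I*D**2 (X(D, I) = (D*D)*I + 4 = D**2*I + 4 = I*D**2 + 4 = 4 + I*D**2)
T(b, f) = 4/3 (T(b, f) = -4*(-1/3) = 4/3)
V(X(2, -2), T(-2, -1))*(-104 + 78) = 5*(-104 + 78) = 5*(-26) = -130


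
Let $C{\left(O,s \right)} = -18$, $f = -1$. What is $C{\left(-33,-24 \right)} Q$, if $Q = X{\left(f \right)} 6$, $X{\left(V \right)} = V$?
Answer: $108$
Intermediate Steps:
$Q = -6$ ($Q = \left(-1\right) 6 = -6$)
$C{\left(-33,-24 \right)} Q = \left(-18\right) \left(-6\right) = 108$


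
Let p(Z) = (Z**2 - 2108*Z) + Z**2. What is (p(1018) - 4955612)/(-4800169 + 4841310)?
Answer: -5028908/41141 ≈ -122.24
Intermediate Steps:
p(Z) = -2108*Z + 2*Z**2
(p(1018) - 4955612)/(-4800169 + 4841310) = (2*1018*(-1054 + 1018) - 4955612)/(-4800169 + 4841310) = (2*1018*(-36) - 4955612)/41141 = (-73296 - 4955612)*(1/41141) = -5028908*1/41141 = -5028908/41141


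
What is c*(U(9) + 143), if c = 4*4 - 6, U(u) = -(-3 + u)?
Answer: 1370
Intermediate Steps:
U(u) = 3 - u
c = 10 (c = 16 - 6 = 10)
c*(U(9) + 143) = 10*((3 - 1*9) + 143) = 10*((3 - 9) + 143) = 10*(-6 + 143) = 10*137 = 1370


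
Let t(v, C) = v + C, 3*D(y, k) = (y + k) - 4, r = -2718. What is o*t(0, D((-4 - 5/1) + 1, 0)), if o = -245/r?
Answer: -490/1359 ≈ -0.36056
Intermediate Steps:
D(y, k) = -4/3 + k/3 + y/3 (D(y, k) = ((y + k) - 4)/3 = ((k + y) - 4)/3 = (-4 + k + y)/3 = -4/3 + k/3 + y/3)
t(v, C) = C + v
o = 245/2718 (o = -245/(-2718) = -245*(-1/2718) = 245/2718 ≈ 0.090140)
o*t(0, D((-4 - 5/1) + 1, 0)) = 245*((-4/3 + (1/3)*0 + ((-4 - 5/1) + 1)/3) + 0)/2718 = 245*((-4/3 + 0 + ((-4 - 5*1) + 1)/3) + 0)/2718 = 245*((-4/3 + 0 + ((-4 - 5) + 1)/3) + 0)/2718 = 245*((-4/3 + 0 + (-9 + 1)/3) + 0)/2718 = 245*((-4/3 + 0 + (1/3)*(-8)) + 0)/2718 = 245*((-4/3 + 0 - 8/3) + 0)/2718 = 245*(-4 + 0)/2718 = (245/2718)*(-4) = -490/1359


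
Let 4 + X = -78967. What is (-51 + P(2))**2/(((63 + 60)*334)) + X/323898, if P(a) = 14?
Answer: -233405855/1108864803 ≈ -0.21049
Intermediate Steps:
X = -78971 (X = -4 - 78967 = -78971)
(-51 + P(2))**2/(((63 + 60)*334)) + X/323898 = (-51 + 14)**2/(((63 + 60)*334)) - 78971/323898 = (-37)**2/((123*334)) - 78971*1/323898 = 1369/41082 - 78971/323898 = -233405855/1108864803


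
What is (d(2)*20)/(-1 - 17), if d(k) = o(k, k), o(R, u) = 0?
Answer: 0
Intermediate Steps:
d(k) = 0
(d(2)*20)/(-1 - 17) = (0*20)/(-1 - 17) = 0/(-18) = 0*(-1/18) = 0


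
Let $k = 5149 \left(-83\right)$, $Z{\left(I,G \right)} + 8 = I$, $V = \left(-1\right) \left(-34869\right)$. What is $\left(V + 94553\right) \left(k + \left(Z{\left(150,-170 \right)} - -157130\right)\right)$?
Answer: $-34956235090$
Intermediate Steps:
$V = 34869$
$Z{\left(I,G \right)} = -8 + I$
$k = -427367$
$\left(V + 94553\right) \left(k + \left(Z{\left(150,-170 \right)} - -157130\right)\right) = \left(34869 + 94553\right) \left(-427367 + \left(\left(-8 + 150\right) - -157130\right)\right) = 129422 \left(-427367 + \left(142 + 157130\right)\right) = 129422 \left(-427367 + 157272\right) = 129422 \left(-270095\right) = -34956235090$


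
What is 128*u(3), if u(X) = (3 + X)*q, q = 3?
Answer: 2304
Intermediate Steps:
u(X) = 9 + 3*X (u(X) = (3 + X)*3 = 9 + 3*X)
128*u(3) = 128*(9 + 3*3) = 128*(9 + 9) = 128*18 = 2304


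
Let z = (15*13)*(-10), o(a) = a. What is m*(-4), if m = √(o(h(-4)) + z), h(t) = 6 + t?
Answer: -8*I*√487 ≈ -176.54*I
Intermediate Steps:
z = -1950 (z = 195*(-10) = -1950)
m = 2*I*√487 (m = √((6 - 4) - 1950) = √(2 - 1950) = √(-1948) = 2*I*√487 ≈ 44.136*I)
m*(-4) = (2*I*√487)*(-4) = -8*I*√487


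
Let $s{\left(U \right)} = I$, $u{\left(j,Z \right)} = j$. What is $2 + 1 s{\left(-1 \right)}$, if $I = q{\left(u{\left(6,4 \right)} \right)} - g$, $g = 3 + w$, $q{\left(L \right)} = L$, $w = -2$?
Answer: $7$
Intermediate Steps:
$g = 1$ ($g = 3 - 2 = 1$)
$I = 5$ ($I = 6 - 1 = 5$)
$s{\left(U \right)} = 5$
$2 + 1 s{\left(-1 \right)} = 2 + 1 \cdot 5 = 2 + 5 = 7$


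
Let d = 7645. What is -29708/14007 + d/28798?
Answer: -9720097/5238618 ≈ -1.8555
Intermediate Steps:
-29708/14007 + d/28798 = -29708/14007 + 7645/28798 = -29708*1/14007 + 7645*(1/28798) = -4244/2001 + 695/2618 = -9720097/5238618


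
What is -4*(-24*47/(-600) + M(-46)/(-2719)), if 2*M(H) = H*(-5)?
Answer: -499672/67975 ≈ -7.3508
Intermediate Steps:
M(H) = -5*H/2 (M(H) = (H*(-5))/2 = (-5*H)/2 = -5*H/2)
-4*(-24*47/(-600) + M(-46)/(-2719)) = -4*(-24*47/(-600) - 5/2*(-46)/(-2719)) = -4*(-1128*(-1/600) + 115*(-1/2719)) = -4*(47/25 - 115/2719) = -4*124918/67975 = -1*499672/67975 = -499672/67975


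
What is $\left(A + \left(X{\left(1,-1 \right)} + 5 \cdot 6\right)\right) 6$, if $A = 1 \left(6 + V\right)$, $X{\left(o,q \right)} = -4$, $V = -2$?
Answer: $180$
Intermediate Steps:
$A = 4$ ($A = 1 \left(6 - 2\right) = 1 \cdot 4 = 4$)
$\left(A + \left(X{\left(1,-1 \right)} + 5 \cdot 6\right)\right) 6 = \left(4 + \left(-4 + 5 \cdot 6\right)\right) 6 = \left(4 + \left(-4 + 30\right)\right) 6 = \left(4 + 26\right) 6 = 30 \cdot 6 = 180$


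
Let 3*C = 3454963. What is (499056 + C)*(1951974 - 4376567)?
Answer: -12006902157683/3 ≈ -4.0023e+12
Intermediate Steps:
C = 3454963/3 (C = (⅓)*3454963 = 3454963/3 ≈ 1.1517e+6)
(499056 + C)*(1951974 - 4376567) = (499056 + 3454963/3)*(1951974 - 4376567) = (4952131/3)*(-2424593) = -12006902157683/3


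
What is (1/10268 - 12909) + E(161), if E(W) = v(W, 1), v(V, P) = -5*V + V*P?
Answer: -139162203/10268 ≈ -13553.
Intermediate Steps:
v(V, P) = -5*V + P*V
E(W) = -4*W (E(W) = W*(-5 + 1) = W*(-4) = -4*W)
(1/10268 - 12909) + E(161) = (1/10268 - 12909) - 4*161 = (1/10268 - 12909) - 644 = -132549611/10268 - 644 = -139162203/10268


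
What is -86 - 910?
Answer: -996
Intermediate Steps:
-86 - 910 = -996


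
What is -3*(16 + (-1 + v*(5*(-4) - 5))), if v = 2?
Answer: 105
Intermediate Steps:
-3*(16 + (-1 + v*(5*(-4) - 5))) = -3*(16 + (-1 + 2*(5*(-4) - 5))) = -3*(16 + (-1 + 2*(-20 - 5))) = -3*(16 + (-1 + 2*(-25))) = -3*(16 + (-1 - 50)) = -3*(16 - 51) = -3*(-35) = 105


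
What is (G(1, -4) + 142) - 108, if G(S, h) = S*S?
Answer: 35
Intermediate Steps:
G(S, h) = S**2
(G(1, -4) + 142) - 108 = (1**2 + 142) - 108 = (1 + 142) - 108 = 143 - 108 = 35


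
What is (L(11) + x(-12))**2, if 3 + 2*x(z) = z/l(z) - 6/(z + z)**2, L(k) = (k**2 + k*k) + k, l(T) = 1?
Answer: 2221708225/36864 ≈ 60268.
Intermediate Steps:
L(k) = k + 2*k**2 (L(k) = (k**2 + k**2) + k = 2*k**2 + k = k + 2*k**2)
x(z) = -3/2 + z/2 - 3/(4*z**2) (x(z) = -3/2 + (z/1 - 6/(z + z)**2)/2 = -3/2 + (z*1 - 6*1/(4*z**2))/2 = -3/2 + (z - 6*1/(4*z**2))/2 = -3/2 + (z - 3/(2*z**2))/2 = -3/2 + (z/2 - 3/(4*z**2)) = -3/2 + z/2 - 3/(4*z**2))
(L(11) + x(-12))**2 = (11*(1 + 2*11) + (-3/2 + (1/2)*(-12) - 3/4/(-12)**2))**2 = (11*(1 + 22) + (-3/2 - 6 - 3/4*1/144))**2 = (11*23 + (-3/2 - 6 - 1/192))**2 = (253 - 1441/192)**2 = (47135/192)**2 = 2221708225/36864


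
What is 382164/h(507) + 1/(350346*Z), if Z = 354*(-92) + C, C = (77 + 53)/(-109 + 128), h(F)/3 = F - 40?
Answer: 27610808499331303/101220268543284 ≈ 272.78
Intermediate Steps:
h(F) = -120 + 3*F (h(F) = 3*(F - 40) = 3*(-40 + F) = -120 + 3*F)
C = 130/19 ≈ 6.8421
Z = -618662/19 (Z = 354*(-92) + 130/19 = -32568 + 130/19 = -618662/19 ≈ -32561.)
382164/h(507) + 1/(350346*Z) = 382164/(-120 + 3*507) + 1/(350346*(-618662/19)) = 382164/(-120 + 1521) + (1/350346)*(-19/618662) = 382164/1401 - 19/216745757052 = 382164*(1/1401) - 19/216745757052 = 127388/467 - 19/216745757052 = 27610808499331303/101220268543284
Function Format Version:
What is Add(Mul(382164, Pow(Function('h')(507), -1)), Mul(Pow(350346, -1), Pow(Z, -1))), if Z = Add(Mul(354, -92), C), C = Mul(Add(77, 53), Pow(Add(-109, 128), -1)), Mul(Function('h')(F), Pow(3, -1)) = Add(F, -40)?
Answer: Rational(27610808499331303, 101220268543284) ≈ 272.78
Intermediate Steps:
Function('h')(F) = Add(-120, Mul(3, F)) (Function('h')(F) = Mul(3, Add(F, -40)) = Mul(3, Add(-40, F)) = Add(-120, Mul(3, F)))
C = Rational(130, 19) (C = Mul(130, Pow(19, -1)) = Mul(130, Rational(1, 19)) = Rational(130, 19) ≈ 6.8421)
Z = Rational(-618662, 19) (Z = Add(Mul(354, -92), Rational(130, 19)) = Add(-32568, Rational(130, 19)) = Rational(-618662, 19) ≈ -32561.)
Add(Mul(382164, Pow(Function('h')(507), -1)), Mul(Pow(350346, -1), Pow(Z, -1))) = Add(Mul(382164, Pow(Add(-120, Mul(3, 507)), -1)), Mul(Pow(350346, -1), Pow(Rational(-618662, 19), -1))) = Add(Mul(382164, Pow(Add(-120, 1521), -1)), Mul(Rational(1, 350346), Rational(-19, 618662))) = Add(Mul(382164, Pow(1401, -1)), Rational(-19, 216745757052)) = Add(Mul(382164, Rational(1, 1401)), Rational(-19, 216745757052)) = Add(Rational(127388, 467), Rational(-19, 216745757052)) = Rational(27610808499331303, 101220268543284)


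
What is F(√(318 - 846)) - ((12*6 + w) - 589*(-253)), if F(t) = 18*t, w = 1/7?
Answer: -1043624/7 + 72*I*√33 ≈ -1.4909e+5 + 413.61*I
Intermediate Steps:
w = ⅐ ≈ 0.14286
F(√(318 - 846)) - ((12*6 + w) - 589*(-253)) = 18*√(318 - 846) - ((12*6 + ⅐) - 589*(-253)) = 18*√(-528) - ((72 + ⅐) + 149017) = 18*(4*I*√33) - (505/7 + 149017) = 72*I*√33 - 1*1043624/7 = 72*I*√33 - 1043624/7 = -1043624/7 + 72*I*√33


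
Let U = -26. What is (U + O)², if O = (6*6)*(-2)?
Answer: 9604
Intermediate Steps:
O = -72 (O = 36*(-2) = -72)
(U + O)² = (-26 - 72)² = (-98)² = 9604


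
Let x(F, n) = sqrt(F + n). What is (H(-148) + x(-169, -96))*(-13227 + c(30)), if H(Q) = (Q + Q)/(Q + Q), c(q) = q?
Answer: -13197 - 13197*I*sqrt(265) ≈ -13197.0 - 2.1483e+5*I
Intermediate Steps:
H(Q) = 1 (H(Q) = (2*Q)/((2*Q)) = (2*Q)*(1/(2*Q)) = 1)
(H(-148) + x(-169, -96))*(-13227 + c(30)) = (1 + sqrt(-169 - 96))*(-13227 + 30) = (1 + sqrt(-265))*(-13197) = (1 + I*sqrt(265))*(-13197) = -13197 - 13197*I*sqrt(265)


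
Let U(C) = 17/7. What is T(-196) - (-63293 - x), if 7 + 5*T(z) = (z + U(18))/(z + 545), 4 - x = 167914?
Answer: -1277915111/12215 ≈ -1.0462e+5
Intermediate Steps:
x = -167910 (x = 4 - 1*167914 = 4 - 167914 = -167910)
U(C) = 17/7 (U(C) = 17*(1/7) = 17/7)
T(z) = -7/5 + (17/7 + z)/(5*(545 + z)) (T(z) = -7/5 + ((z + 17/7)/(z + 545))/5 = -7/5 + ((17/7 + z)/(545 + z))/5 = -7/5 + (17/7 + z)/(5*(545 + z)))
T(-196) - (-63293 - x) = 6*(-4448 - 7*(-196))/(35*(545 - 196)) - (-63293 - 1*(-167910)) = (6/35)*(-4448 + 1372)/349 - (-63293 + 167910) = (6/35)*(1/349)*(-3076) - 1*104617 = -18456/12215 - 104617 = -1277915111/12215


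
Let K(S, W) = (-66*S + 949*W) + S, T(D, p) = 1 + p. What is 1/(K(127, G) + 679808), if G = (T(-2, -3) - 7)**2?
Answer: 1/748422 ≈ 1.3361e-6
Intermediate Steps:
G = 81 (G = ((1 - 3) - 7)**2 = (-2 - 7)**2 = (-9)**2 = 81)
K(S, W) = -65*S + 949*W
1/(K(127, G) + 679808) = 1/((-65*127 + 949*81) + 679808) = 1/((-8255 + 76869) + 679808) = 1/(68614 + 679808) = 1/748422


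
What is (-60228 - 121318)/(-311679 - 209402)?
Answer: 181546/521081 ≈ 0.34840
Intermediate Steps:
(-60228 - 121318)/(-311679 - 209402) = -181546/(-521081) = -181546*(-1/521081) = 181546/521081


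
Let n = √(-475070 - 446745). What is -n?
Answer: -I*√921815 ≈ -960.11*I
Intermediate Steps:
n = I*√921815 (n = √(-921815) = I*√921815 ≈ 960.11*I)
-n = -I*√921815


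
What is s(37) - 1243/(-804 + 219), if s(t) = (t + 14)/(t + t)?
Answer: 121817/43290 ≈ 2.8140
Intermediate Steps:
s(t) = (14 + t)/(2*t) (s(t) = (14 + t)/((2*t)) = (14 + t)*(1/(2*t)) = (14 + t)/(2*t))
s(37) - 1243/(-804 + 219) = (1/2)*(14 + 37)/37 - 1243/(-804 + 219) = (1/2)*(1/37)*51 - 1243/(-585) = 51/74 - 1243*(-1/585) = 51/74 + 1243/585 = 121817/43290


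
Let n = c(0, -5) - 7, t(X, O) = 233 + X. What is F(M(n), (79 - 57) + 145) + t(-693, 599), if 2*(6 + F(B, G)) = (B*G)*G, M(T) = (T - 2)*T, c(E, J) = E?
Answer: 1756075/2 ≈ 8.7804e+5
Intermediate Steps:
n = -7 (n = 0 - 7 = -7)
M(T) = T*(-2 + T) (M(T) = (-2 + T)*T = T*(-2 + T))
F(B, G) = -6 + B*G²/2 (F(B, G) = -6 + ((B*G)*G)/2 = -6 + (B*G²)/2 = -6 + B*G²/2)
F(M(n), (79 - 57) + 145) + t(-693, 599) = (-6 + (-7*(-2 - 7))*((79 - 57) + 145)²/2) + (233 - 693) = (-6 + (-7*(-9))*(22 + 145)²/2) - 460 = (-6 + (½)*63*167²) - 460 = (-6 + (½)*63*27889) - 460 = (-6 + 1757007/2) - 460 = 1756995/2 - 460 = 1756075/2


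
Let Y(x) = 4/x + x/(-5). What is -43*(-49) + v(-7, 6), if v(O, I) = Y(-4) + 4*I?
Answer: 10654/5 ≈ 2130.8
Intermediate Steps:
Y(x) = 4/x - x/5 (Y(x) = 4/x + x*(-⅕) = 4/x - x/5)
v(O, I) = -⅕ + 4*I (v(O, I) = (4/(-4) - ⅕*(-4)) + 4*I = (4*(-¼) + ⅘) + 4*I = (-1 + ⅘) + 4*I = -⅕ + 4*I)
-43*(-49) + v(-7, 6) = -43*(-49) + (-⅕ + 4*6) = 2107 + (-⅕ + 24) = 2107 + 119/5 = 10654/5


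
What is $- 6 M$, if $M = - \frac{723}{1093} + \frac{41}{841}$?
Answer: $\frac{3379380}{919213} \approx 3.6764$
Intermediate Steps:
$M = - \frac{563230}{919213}$ ($M = \left(-723\right) \frac{1}{1093} + 41 \cdot \frac{1}{841} = - \frac{723}{1093} + \frac{41}{841} = - \frac{563230}{919213} \approx -0.61273$)
$- 6 M = \left(-6\right) \left(- \frac{563230}{919213}\right) = \frac{3379380}{919213}$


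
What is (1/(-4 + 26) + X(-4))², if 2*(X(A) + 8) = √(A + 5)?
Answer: 6724/121 ≈ 55.570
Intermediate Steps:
X(A) = -8 + √(5 + A)/2 (X(A) = -8 + √(A + 5)/2 = -8 + √(5 + A)/2)
(1/(-4 + 26) + X(-4))² = (1/(-4 + 26) + (-8 + √(5 - 4)/2))² = (1/22 + (-8 + √1/2))² = (1/22 + (-8 + (½)*1))² = (1/22 + (-8 + ½))² = (1/22 - 15/2)² = (-82/11)² = 6724/121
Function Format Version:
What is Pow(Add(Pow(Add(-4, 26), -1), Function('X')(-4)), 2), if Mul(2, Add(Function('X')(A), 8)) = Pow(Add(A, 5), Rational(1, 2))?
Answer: Rational(6724, 121) ≈ 55.570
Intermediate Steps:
Function('X')(A) = Add(-8, Mul(Rational(1, 2), Pow(Add(5, A), Rational(1, 2)))) (Function('X')(A) = Add(-8, Mul(Rational(1, 2), Pow(Add(A, 5), Rational(1, 2)))) = Add(-8, Mul(Rational(1, 2), Pow(Add(5, A), Rational(1, 2)))))
Pow(Add(Pow(Add(-4, 26), -1), Function('X')(-4)), 2) = Pow(Add(Pow(Add(-4, 26), -1), Add(-8, Mul(Rational(1, 2), Pow(Add(5, -4), Rational(1, 2))))), 2) = Pow(Add(Pow(22, -1), Add(-8, Mul(Rational(1, 2), Pow(1, Rational(1, 2))))), 2) = Pow(Add(Rational(1, 22), Add(-8, Mul(Rational(1, 2), 1))), 2) = Pow(Add(Rational(1, 22), Add(-8, Rational(1, 2))), 2) = Pow(Add(Rational(1, 22), Rational(-15, 2)), 2) = Pow(Rational(-82, 11), 2) = Rational(6724, 121)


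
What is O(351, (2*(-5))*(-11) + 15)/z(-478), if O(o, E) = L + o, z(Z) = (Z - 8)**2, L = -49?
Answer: 151/118098 ≈ 0.0012786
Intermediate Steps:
z(Z) = (-8 + Z)**2
O(o, E) = -49 + o
O(351, (2*(-5))*(-11) + 15)/z(-478) = (-49 + 351)/((-8 - 478)**2) = 302/((-486)**2) = 302/236196 = 302*(1/236196) = 151/118098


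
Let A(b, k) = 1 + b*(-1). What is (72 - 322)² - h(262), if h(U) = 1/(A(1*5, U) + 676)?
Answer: 41999999/672 ≈ 62500.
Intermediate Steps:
A(b, k) = 1 - b
h(U) = 1/672 (h(U) = 1/((1 - 5) + 676) = 1/(-4 + 676) = 1/672)
(72 - 322)² - h(262) = (72 - 322)² - 1*1/672 = (-250)² - 1/672 = 62500 - 1/672 = 41999999/672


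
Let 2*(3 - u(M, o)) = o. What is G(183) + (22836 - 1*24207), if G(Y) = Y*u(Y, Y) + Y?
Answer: -34767/2 ≈ -17384.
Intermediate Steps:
u(M, o) = 3 - o/2
G(Y) = Y + Y*(3 - Y/2) (G(Y) = Y*(3 - Y/2) + Y = Y + Y*(3 - Y/2))
G(183) + (22836 - 1*24207) = (1/2)*183*(8 - 1*183) + (22836 - 1*24207) = (1/2)*183*(8 - 183) + (22836 - 24207) = (1/2)*183*(-175) - 1371 = -32025/2 - 1371 = -34767/2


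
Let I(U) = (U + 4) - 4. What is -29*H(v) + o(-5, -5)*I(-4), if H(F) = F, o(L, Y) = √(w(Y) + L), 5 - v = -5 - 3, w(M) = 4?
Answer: -377 - 4*I ≈ -377.0 - 4.0*I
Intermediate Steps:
I(U) = U (I(U) = (4 + U) - 4 = U)
v = 13 (v = 5 - (-5 - 3) = 5 - 1*(-8) = 5 + 8 = 13)
o(L, Y) = √(4 + L)
-29*H(v) + o(-5, -5)*I(-4) = -29*13 + √(4 - 5)*(-4) = -377 + √(-1)*(-4) = -377 + I*(-4) = -377 - 4*I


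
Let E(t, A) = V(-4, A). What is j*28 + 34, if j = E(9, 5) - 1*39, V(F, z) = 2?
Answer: -1002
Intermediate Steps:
E(t, A) = 2
j = -37 (j = 2 - 1*39 = 2 - 39 = -37)
j*28 + 34 = -37*28 + 34 = -1036 + 34 = -1002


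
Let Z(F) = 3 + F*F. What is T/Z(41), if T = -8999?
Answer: -8999/1684 ≈ -5.3438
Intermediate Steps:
Z(F) = 3 + F²
T/Z(41) = -8999/(3 + 41²) = -8999/(3 + 1681) = -8999/1684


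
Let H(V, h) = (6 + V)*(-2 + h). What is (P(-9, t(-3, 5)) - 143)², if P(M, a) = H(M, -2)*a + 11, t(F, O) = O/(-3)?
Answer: 23104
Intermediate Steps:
t(F, O) = -O/3 (t(F, O) = O*(-⅓) = -O/3)
H(V, h) = (-2 + h)*(6 + V)
P(M, a) = 11 + a*(-24 - 4*M) (P(M, a) = (-12 - 2*M + 6*(-2) + M*(-2))*a + 11 = (-12 - 2*M - 12 - 2*M)*a + 11 = (-24 - 4*M)*a + 11 = a*(-24 - 4*M) + 11 = 11 + a*(-24 - 4*M))
(P(-9, t(-3, 5)) - 143)² = ((11 - 4*(-⅓*5)*(6 - 9)) - 143)² = ((11 - 4*(-5/3)*(-3)) - 143)² = ((11 - 20) - 143)² = (-9 - 143)² = (-152)² = 23104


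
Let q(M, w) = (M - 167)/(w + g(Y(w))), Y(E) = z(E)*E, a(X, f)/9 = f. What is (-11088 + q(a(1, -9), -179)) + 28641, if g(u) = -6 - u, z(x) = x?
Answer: 282831613/16113 ≈ 17553.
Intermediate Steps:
a(X, f) = 9*f
Y(E) = E**2 (Y(E) = E*E = E**2)
q(M, w) = (-167 + M)/(-6 + w - w**2) (q(M, w) = (M - 167)/(w + (-6 - w**2)) = (-167 + M)/(-6 + w - w**2))
(-11088 + q(a(1, -9), -179)) + 28641 = (-11088 + (167 - 9*(-9))/(6 + (-179)**2 - 1*(-179))) + 28641 = (-11088 + (167 - 1*(-81))/(6 + 32041 + 179)) + 28641 = (-11088 + (167 + 81)/32226) + 28641 = (-11088 + (1/32226)*248) + 28641 = (-11088 + 124/16113) + 28641 = -178660820/16113 + 28641 = 282831613/16113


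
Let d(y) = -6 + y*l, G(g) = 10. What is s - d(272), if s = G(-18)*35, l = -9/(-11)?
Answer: 1468/11 ≈ 133.45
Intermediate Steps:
l = 9/11 (l = -9*(-1/11) = 9/11 ≈ 0.81818)
s = 350 (s = 10*35 = 350)
d(y) = -6 + 9*y/11 (d(y) = -6 + y*(9/11) = -6 + 9*y/11)
s - d(272) = 350 - (-6 + (9/11)*272) = 350 - (-6 + 2448/11) = 350 - 1*2382/11 = 350 - 2382/11 = 1468/11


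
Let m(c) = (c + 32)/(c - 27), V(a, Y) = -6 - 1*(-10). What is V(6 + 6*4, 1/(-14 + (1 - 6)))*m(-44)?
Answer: 48/71 ≈ 0.67606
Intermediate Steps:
V(a, Y) = 4 (V(a, Y) = -6 + 10 = 4)
m(c) = (32 + c)/(-27 + c)
V(6 + 6*4, 1/(-14 + (1 - 6)))*m(-44) = 4*((32 - 44)/(-27 - 44)) = 4*(-12/(-71)) = 4*(-1/71*(-12)) = 4*(12/71) = 48/71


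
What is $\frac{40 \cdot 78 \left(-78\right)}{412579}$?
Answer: $- \frac{243360}{412579} \approx -0.58985$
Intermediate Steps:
$\frac{40 \cdot 78 \left(-78\right)}{412579} = 3120 \left(-78\right) \frac{1}{412579} = \left(-243360\right) \frac{1}{412579} = - \frac{243360}{412579}$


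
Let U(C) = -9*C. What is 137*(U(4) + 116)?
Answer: 10960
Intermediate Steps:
137*(U(4) + 116) = 137*(-9*4 + 116) = 137*(-36 + 116) = 137*80 = 10960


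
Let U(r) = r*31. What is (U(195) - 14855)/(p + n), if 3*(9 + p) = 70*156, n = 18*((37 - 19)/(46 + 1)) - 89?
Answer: -207035/83399 ≈ -2.4825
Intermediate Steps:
U(r) = 31*r
n = -3859/47 (n = 18*(18/47) - 89 = 324/47 - 89 = -3859/47 ≈ -82.106)
p = 3631 (p = -9 + (70*156)/3 = -9 + (⅓)*10920 = -9 + 3640 = 3631)
(U(195) - 14855)/(p + n) = (31*195 - 14855)/(3631 - 3859/47) = (6045 - 14855)/(166798/47) = -8810*47/166798 = -207035/83399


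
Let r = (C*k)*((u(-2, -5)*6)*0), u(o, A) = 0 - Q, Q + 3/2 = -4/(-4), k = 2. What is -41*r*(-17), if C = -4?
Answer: 0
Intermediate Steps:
Q = -½ (Q = -3/2 - 4/(-4) = -3/2 - 4*(-¼) = -3/2 + 1 = -½ ≈ -0.50000)
u(o, A) = ½ (u(o, A) = 0 - 1*(-½) = 0 + ½ = ½)
r = 0 (r = (-4*2)*(((½)*6)*0) = -24*0 = -8*0 = 0)
-41*r*(-17) = -41*0*(-17) = 0*(-17) = 0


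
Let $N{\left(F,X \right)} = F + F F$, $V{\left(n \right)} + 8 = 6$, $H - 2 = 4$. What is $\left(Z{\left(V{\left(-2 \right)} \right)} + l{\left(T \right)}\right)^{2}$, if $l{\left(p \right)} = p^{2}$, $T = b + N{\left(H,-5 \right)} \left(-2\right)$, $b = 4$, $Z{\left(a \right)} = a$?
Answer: $40934404$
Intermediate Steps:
$H = 6$ ($H = 2 + 4 = 6$)
$V{\left(n \right)} = -2$ ($V{\left(n \right)} = -8 + 6 = -2$)
$N{\left(F,X \right)} = F + F^{2}$
$T = -80$ ($T = 4 + 6 \left(1 + 6\right) \left(-2\right) = 4 + 6 \cdot 7 \left(-2\right) = 4 + 42 \left(-2\right) = 4 - 84 = -80$)
$\left(Z{\left(V{\left(-2 \right)} \right)} + l{\left(T \right)}\right)^{2} = \left(-2 + \left(-80\right)^{2}\right)^{2} = \left(-2 + 6400\right)^{2} = 6398^{2} = 40934404$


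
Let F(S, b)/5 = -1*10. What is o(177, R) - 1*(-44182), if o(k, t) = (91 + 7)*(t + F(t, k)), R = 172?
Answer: 56138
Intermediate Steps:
F(S, b) = -50 (F(S, b) = 5*(-1*10) = 5*(-10) = -50)
o(k, t) = -4900 + 98*t (o(k, t) = (91 + 7)*(t - 50) = 98*(-50 + t) = -4900 + 98*t)
o(177, R) - 1*(-44182) = (-4900 + 98*172) - 1*(-44182) = (-4900 + 16856) + 44182 = 11956 + 44182 = 56138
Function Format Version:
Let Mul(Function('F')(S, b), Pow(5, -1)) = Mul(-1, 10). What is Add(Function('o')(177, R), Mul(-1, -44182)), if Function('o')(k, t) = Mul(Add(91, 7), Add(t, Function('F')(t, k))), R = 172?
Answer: 56138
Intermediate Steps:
Function('F')(S, b) = -50 (Function('F')(S, b) = Mul(5, Mul(-1, 10)) = Mul(5, -10) = -50)
Function('o')(k, t) = Add(-4900, Mul(98, t)) (Function('o')(k, t) = Mul(Add(91, 7), Add(t, -50)) = Mul(98, Add(-50, t)) = Add(-4900, Mul(98, t)))
Add(Function('o')(177, R), Mul(-1, -44182)) = Add(Add(-4900, Mul(98, 172)), Mul(-1, -44182)) = Add(Add(-4900, 16856), 44182) = Add(11956, 44182) = 56138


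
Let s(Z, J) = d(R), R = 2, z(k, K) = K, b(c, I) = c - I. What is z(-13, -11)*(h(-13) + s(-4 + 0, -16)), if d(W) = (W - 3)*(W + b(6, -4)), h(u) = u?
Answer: 275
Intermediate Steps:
d(W) = (-3 + W)*(10 + W) (d(W) = (W - 3)*(W + (6 - 1*(-4))) = (-3 + W)*(W + (6 + 4)) = (-3 + W)*(W + 10) = (-3 + W)*(10 + W))
s(Z, J) = -12 (s(Z, J) = -30 + 2**2 + 7*2 = -30 + 4 + 14 = -12)
z(-13, -11)*(h(-13) + s(-4 + 0, -16)) = -11*(-13 - 12) = -11*(-25) = 275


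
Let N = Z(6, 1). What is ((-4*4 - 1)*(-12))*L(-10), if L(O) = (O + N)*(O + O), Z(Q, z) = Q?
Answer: 16320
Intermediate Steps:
N = 6
L(O) = 2*O*(6 + O) (L(O) = (O + 6)*(O + O) = (6 + O)*(2*O) = 2*O*(6 + O))
((-4*4 - 1)*(-12))*L(-10) = ((-4*4 - 1)*(-12))*(2*(-10)*(6 - 10)) = ((-16 - 1)*(-12))*(2*(-10)*(-4)) = -17*(-12)*80 = 204*80 = 16320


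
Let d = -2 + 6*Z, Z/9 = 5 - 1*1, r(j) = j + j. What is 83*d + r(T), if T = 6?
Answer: 17774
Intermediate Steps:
r(j) = 2*j
Z = 36 (Z = 9*(5 - 1*1) = 9*(5 - 1) = 9*4 = 36)
d = 214 (d = -2 + 6*36 = -2 + 216 = 214)
83*d + r(T) = 83*214 + 2*6 = 17762 + 12 = 17774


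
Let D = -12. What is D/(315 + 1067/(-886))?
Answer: -10632/278023 ≈ -0.038241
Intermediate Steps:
D/(315 + 1067/(-886)) = -12/(315 + 1067/(-886)) = -12/(315 + 1067*(-1/886)) = -12/(315 - 1067/886) = -12/(278023/886) = (886/278023)*(-12) = -10632/278023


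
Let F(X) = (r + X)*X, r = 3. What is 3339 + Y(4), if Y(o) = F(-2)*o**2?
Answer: 3307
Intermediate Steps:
F(X) = X*(3 + X) (F(X) = (3 + X)*X = X*(3 + X))
Y(o) = -2*o**2 (Y(o) = (-2*(3 - 2))*o**2 = (-2*1)*o**2 = -2*o**2)
3339 + Y(4) = 3339 - 2*4**2 = 3339 - 2*16 = 3339 - 32 = 3307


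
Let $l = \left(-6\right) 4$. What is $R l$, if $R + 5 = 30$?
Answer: $-600$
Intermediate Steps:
$l = -24$
$R = 25$ ($R = -5 + 30 = 25$)
$R l = 25 \left(-24\right) = -600$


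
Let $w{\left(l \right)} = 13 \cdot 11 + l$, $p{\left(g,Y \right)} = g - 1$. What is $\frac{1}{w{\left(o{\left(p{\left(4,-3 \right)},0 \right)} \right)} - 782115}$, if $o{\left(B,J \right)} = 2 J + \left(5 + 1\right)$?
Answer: $- \frac{1}{781966} \approx -1.2788 \cdot 10^{-6}$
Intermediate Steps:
$p{\left(g,Y \right)} = -1 + g$
$o{\left(B,J \right)} = 6 + 2 J$ ($o{\left(B,J \right)} = 2 J + 6 = 6 + 2 J$)
$w{\left(l \right)} = 143 + l$
$\frac{1}{w{\left(o{\left(p{\left(4,-3 \right)},0 \right)} \right)} - 782115} = \frac{1}{\left(143 + \left(6 + 2 \cdot 0\right)\right) - 782115} = \frac{1}{\left(143 + \left(6 + 0\right)\right) - 782115} = \frac{1}{\left(143 + 6\right) - 782115} = \frac{1}{149 - 782115} = \frac{1}{-781966} = - \frac{1}{781966}$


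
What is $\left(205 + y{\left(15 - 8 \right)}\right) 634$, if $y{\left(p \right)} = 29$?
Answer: $148356$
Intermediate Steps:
$\left(205 + y{\left(15 - 8 \right)}\right) 634 = \left(205 + 29\right) 634 = 234 \cdot 634 = 148356$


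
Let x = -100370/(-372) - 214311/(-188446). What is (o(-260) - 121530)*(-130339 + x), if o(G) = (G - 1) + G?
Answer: 139107918028208032/8762739 ≈ 1.5875e+10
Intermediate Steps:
o(G) = -1 + 2*G (o(G) = (-1 + G) + G = -1 + 2*G)
x = 2374256089/8762739 (x = -100370*(-1/372) - 214311*(-1/188446) = 50185/186 + 214311/188446 = 2374256089/8762739 ≈ 270.95)
(o(-260) - 121530)*(-130339 + x) = ((-1 + 2*(-260)) - 121530)*(-130339 + 2374256089/8762739) = ((-1 - 520) - 121530)*(-1139752382432/8762739) = (-521 - 121530)*(-1139752382432/8762739) = -122051*(-1139752382432/8762739) = 139107918028208032/8762739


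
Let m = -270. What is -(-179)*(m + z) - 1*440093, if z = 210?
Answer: -450833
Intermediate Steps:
-(-179)*(m + z) - 1*440093 = -(-179)*(-270 + 210) - 1*440093 = -(-179)*(-60) - 440093 = -1*10740 - 440093 = -10740 - 440093 = -450833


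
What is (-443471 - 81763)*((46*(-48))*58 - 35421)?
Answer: 85867880490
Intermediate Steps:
(-443471 - 81763)*((46*(-48))*58 - 35421) = -525234*(-2208*58 - 35421) = -525234*(-128064 - 35421) = -525234*(-163485) = 85867880490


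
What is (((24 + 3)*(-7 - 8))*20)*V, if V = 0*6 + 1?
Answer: -8100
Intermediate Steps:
V = 1 (V = 0 + 1 = 1)
(((24 + 3)*(-7 - 8))*20)*V = (((24 + 3)*(-7 - 8))*20)*1 = ((27*(-15))*20)*1 = -405*20*1 = -8100*1 = -8100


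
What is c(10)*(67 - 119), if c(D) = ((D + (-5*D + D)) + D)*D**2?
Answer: 104000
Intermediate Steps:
c(D) = -2*D**3 (c(D) = ((D - 4*D) + D)*D**2 = (-3*D + D)*D**2 = (-2*D)*D**2 = -2*D**3)
c(10)*(67 - 119) = (-2*10**3)*(67 - 119) = -2*1000*(-52) = -2000*(-52) = 104000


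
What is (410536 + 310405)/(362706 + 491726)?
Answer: 720941/854432 ≈ 0.84377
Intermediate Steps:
(410536 + 310405)/(362706 + 491726) = 720941/854432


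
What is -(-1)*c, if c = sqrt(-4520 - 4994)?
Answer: I*sqrt(9514) ≈ 97.54*I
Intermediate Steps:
c = I*sqrt(9514) (c = sqrt(-9514) = I*sqrt(9514) ≈ 97.54*I)
-(-1)*c = -(-1)*I*sqrt(9514) = I*sqrt(9514)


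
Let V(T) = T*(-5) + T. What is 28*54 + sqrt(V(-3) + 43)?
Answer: 1512 + sqrt(55) ≈ 1519.4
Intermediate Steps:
V(T) = -4*T (V(T) = -5*T + T = -4*T)
28*54 + sqrt(V(-3) + 43) = 28*54 + sqrt(-4*(-3) + 43) = 1512 + sqrt(12 + 43) = 1512 + sqrt(55)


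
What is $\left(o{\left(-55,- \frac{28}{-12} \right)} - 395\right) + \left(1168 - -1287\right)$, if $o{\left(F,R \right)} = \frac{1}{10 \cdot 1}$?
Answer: $\frac{20601}{10} \approx 2060.1$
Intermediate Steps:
$o{\left(F,R \right)} = \frac{1}{10}$
$\left(o{\left(-55,- \frac{28}{-12} \right)} - 395\right) + \left(1168 - -1287\right) = \left(\frac{1}{10} - 395\right) + \left(1168 - -1287\right) = - \frac{3949}{10} + \left(1168 + 1287\right) = - \frac{3949}{10} + 2455 = \frac{20601}{10}$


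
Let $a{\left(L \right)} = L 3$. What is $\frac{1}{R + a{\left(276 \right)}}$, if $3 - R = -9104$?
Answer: $\frac{1}{9935} \approx 0.00010065$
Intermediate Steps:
$R = 9107$ ($R = 3 - -9104 = 3 + 9104 = 9107$)
$a{\left(L \right)} = 3 L$
$\frac{1}{R + a{\left(276 \right)}} = \frac{1}{9107 + 3 \cdot 276} = \frac{1}{9107 + 828} = \frac{1}{9935}$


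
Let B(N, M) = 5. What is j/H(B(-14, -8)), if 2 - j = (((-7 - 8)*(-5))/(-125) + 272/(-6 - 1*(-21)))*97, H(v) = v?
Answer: -25481/75 ≈ -339.75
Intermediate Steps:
j = -25481/15 (j = 2 - (((-7 - 8)*(-5))/(-125) + 272/(-6 - 1*(-21)))*97 = 2 - (-15*(-5)*(-1/125) + 272/(-6 + 21))*97 = 2 - (75*(-1/125) + 272/15)*97 = 2 - (-⅗ + 272*(1/15))*97 = 2 - (-⅗ + 272/15)*97 = 2 - 263*97/15 = 2 - 1*25511/15 = 2 - 25511/15 = -25481/15 ≈ -1698.7)
j/H(B(-14, -8)) = -25481/15/5 = -25481/15*⅕ = -25481/75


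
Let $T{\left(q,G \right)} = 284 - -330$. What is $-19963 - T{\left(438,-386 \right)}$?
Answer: $-20577$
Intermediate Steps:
$T{\left(q,G \right)} = 614$ ($T{\left(q,G \right)} = 284 + 330 = 614$)
$-19963 - T{\left(438,-386 \right)} = -19963 - 614 = -20577$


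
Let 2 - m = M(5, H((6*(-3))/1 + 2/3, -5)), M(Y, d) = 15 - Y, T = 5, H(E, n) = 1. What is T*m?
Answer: -40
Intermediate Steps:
m = -8 (m = 2 - (15 - 1*5) = 2 - (15 - 5) = 2 - 1*10 = 2 - 10 = -8)
T*m = 5*(-8) = -40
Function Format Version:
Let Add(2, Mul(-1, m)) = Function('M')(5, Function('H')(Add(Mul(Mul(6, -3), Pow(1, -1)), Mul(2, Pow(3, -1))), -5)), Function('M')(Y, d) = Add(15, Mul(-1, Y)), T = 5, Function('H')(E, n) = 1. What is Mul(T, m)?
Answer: -40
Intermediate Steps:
m = -8 (m = Add(2, Mul(-1, Add(15, Mul(-1, 5)))) = Add(2, Mul(-1, Add(15, -5))) = Add(2, Mul(-1, 10)) = Add(2, -10) = -8)
Mul(T, m) = Mul(5, -8) = -40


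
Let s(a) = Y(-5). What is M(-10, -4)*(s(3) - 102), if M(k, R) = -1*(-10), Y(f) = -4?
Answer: -1060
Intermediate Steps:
M(k, R) = 10
s(a) = -4
M(-10, -4)*(s(3) - 102) = 10*(-4 - 102) = 10*(-106) = -1060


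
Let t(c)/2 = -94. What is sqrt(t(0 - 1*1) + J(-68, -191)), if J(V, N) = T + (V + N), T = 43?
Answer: 2*I*sqrt(101) ≈ 20.1*I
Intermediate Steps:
t(c) = -188 (t(c) = 2*(-94) = -188)
J(V, N) = 43 + N + V (J(V, N) = 43 + (V + N) = 43 + (N + V) = 43 + N + V)
sqrt(t(0 - 1*1) + J(-68, -191)) = sqrt(-188 + (43 - 191 - 68)) = sqrt(-188 - 216) = sqrt(-404) = 2*I*sqrt(101)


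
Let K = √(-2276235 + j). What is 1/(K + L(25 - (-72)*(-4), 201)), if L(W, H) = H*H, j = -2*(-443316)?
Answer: 13467/544543468 - I*√1389603/1633630404 ≈ 2.4731e-5 - 7.2159e-7*I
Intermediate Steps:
j = 886632
L(W, H) = H²
K = I*√1389603 (K = √(-2276235 + 886632) = √(-1389603) = I*√1389603 ≈ 1178.8*I)
1/(K + L(25 - (-72)*(-4), 201)) = 1/(I*√1389603 + 201²) = 1/(I*√1389603 + 40401) = 1/(40401 + I*√1389603)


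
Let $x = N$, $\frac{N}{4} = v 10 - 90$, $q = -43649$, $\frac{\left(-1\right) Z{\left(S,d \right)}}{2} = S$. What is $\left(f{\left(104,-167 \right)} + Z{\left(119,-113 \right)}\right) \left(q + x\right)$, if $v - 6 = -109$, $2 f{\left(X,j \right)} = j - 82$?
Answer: $\frac{34893525}{2} \approx 1.7447 \cdot 10^{7}$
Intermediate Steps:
$f{\left(X,j \right)} = -41 + \frac{j}{2}$ ($f{\left(X,j \right)} = \frac{j - 82}{2} = \frac{-82 + j}{2} = -41 + \frac{j}{2}$)
$Z{\left(S,d \right)} = - 2 S$
$v = -103$ ($v = 6 - 109 = -103$)
$N = -4480$ ($N = 4 \left(\left(-103\right) 10 - 90\right) = 4 \left(-1030 - 90\right) = 4 \left(-1120\right) = -4480$)
$x = -4480$
$\left(f{\left(104,-167 \right)} + Z{\left(119,-113 \right)}\right) \left(q + x\right) = \left(\left(-41 + \frac{1}{2} \left(-167\right)\right) - 238\right) \left(-43649 - 4480\right) = \left(\left(-41 - \frac{167}{2}\right) - 238\right) \left(-48129\right) = \left(- \frac{249}{2} - 238\right) \left(-48129\right) = \left(- \frac{725}{2}\right) \left(-48129\right) = \frac{34893525}{2}$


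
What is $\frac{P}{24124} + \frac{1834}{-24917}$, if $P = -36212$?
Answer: $- \frac{236634455}{150274427} \approx -1.5747$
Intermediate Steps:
$\frac{P}{24124} + \frac{1834}{-24917} = - \frac{36212}{24124} + \frac{1834}{-24917} = \left(-36212\right) \frac{1}{24124} + 1834 \left(- \frac{1}{24917}\right) = - \frac{9053}{6031} - \frac{1834}{24917} = - \frac{236634455}{150274427}$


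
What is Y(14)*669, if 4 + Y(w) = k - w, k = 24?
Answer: 4014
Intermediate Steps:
Y(w) = 20 - w (Y(w) = -4 + (24 - w) = 20 - w)
Y(14)*669 = (20 - 1*14)*669 = (20 - 14)*669 = 6*669 = 4014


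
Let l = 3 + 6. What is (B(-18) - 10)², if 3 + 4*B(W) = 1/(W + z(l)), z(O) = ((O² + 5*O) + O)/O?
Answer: 4225/36 ≈ 117.36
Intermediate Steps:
l = 9
z(O) = (O² + 6*O)/O
B(W) = -¾ + 1/(4*(15 + W)) (B(W) = -¾ + 1/(4*(W + (6 + 9))) = -¾ + 1/(4*(W + 15)) = -¾ + 1/(4*(15 + W)))
(B(-18) - 10)² = ((-44 - 3*(-18))/(4*(15 - 18)) - 10)² = ((¼)*(-44 + 54)/(-3) - 10)² = ((¼)*(-⅓)*10 - 10)² = (-⅚ - 10)² = (-65/6)² = 4225/36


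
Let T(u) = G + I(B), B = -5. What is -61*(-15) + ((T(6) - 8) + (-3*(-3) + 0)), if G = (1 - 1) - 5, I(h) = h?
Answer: 906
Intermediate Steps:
G = -5 (G = 0 - 5 = -5)
T(u) = -10 (T(u) = -5 - 5 = -10)
-61*(-15) + ((T(6) - 8) + (-3*(-3) + 0)) = -61*(-15) + ((-10 - 8) + (-3*(-3) + 0)) = 915 + (-18 + (9 + 0)) = 915 + (-18 + 9) = 915 - 9 = 906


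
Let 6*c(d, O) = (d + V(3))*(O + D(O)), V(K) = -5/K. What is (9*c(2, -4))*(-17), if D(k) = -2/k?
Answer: 119/4 ≈ 29.750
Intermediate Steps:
c(d, O) = (-5/3 + d)*(O - 2/O)/6 (c(d, O) = ((d - 5/3)*(O - 2/O))/6 = ((-5/3 + d)*(O - 2/O))/6 = (-5/3 + d)*(O - 2/O)/6)
(9*c(2, -4))*(-17) = (9*((1/18)*(10 - 6*2 + (-4)²*(-5 + 3*2))/(-4)))*(-17) = (9*((1/18)*(-¼)*(10 - 12 + 16*(-5 + 6))))*(-17) = (9*((1/18)*(-¼)*(10 - 12 + 16*1)))*(-17) = (9*((1/18)*(-¼)*(10 - 12 + 16)))*(-17) = (9*((1/18)*(-¼)*14))*(-17) = (9*(-7/36))*(-17) = -7/4*(-17) = 119/4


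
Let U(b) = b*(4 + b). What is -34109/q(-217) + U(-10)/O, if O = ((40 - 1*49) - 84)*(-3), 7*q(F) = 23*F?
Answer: 4469/93 ≈ 48.054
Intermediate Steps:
q(F) = 23*F/7 (q(F) = (23*F)/7 = 23*F/7)
O = 279 (O = ((40 - 49) - 84)*(-3) = (-9 - 84)*(-3) = -93*(-3) = 279)
-34109/q(-217) + U(-10)/O = -34109/((23/7)*(-217)) - 10*(4 - 10)/279 = -34109/(-713) - 10*(-6)*(1/279) = -34109*(-1/713) + 60*(1/279) = 1483/31 + 20/93 = 4469/93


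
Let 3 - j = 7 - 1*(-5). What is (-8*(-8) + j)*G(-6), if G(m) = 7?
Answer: 385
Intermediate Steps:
j = -9 (j = 3 - (7 - 1*(-5)) = 3 - (7 + 5) = 3 - 1*12 = 3 - 12 = -9)
(-8*(-8) + j)*G(-6) = (-8*(-8) - 9)*7 = (64 - 9)*7 = 55*7 = 385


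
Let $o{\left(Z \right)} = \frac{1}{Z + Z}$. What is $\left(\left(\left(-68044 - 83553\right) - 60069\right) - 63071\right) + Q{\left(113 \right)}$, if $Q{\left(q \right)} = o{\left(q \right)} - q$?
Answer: $- \frac{62116099}{226} \approx -2.7485 \cdot 10^{5}$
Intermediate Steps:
$o{\left(Z \right)} = \frac{1}{2 Z}$
$Q{\left(q \right)} = \frac{1}{2 q} - q$
$\left(\left(\left(-68044 - 83553\right) - 60069\right) - 63071\right) + Q{\left(113 \right)} = \left(\left(\left(-68044 - 83553\right) - 60069\right) - 63071\right) + \left(\frac{1}{2 \cdot 113} - 113\right) = \left(\left(-151597 - 60069\right) - 63071\right) + \left(\frac{1}{2} \cdot \frac{1}{113} - 113\right) = \left(-211666 - 63071\right) + \left(\frac{1}{226} - 113\right) = -274737 - \frac{25537}{226} = - \frac{62116099}{226}$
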